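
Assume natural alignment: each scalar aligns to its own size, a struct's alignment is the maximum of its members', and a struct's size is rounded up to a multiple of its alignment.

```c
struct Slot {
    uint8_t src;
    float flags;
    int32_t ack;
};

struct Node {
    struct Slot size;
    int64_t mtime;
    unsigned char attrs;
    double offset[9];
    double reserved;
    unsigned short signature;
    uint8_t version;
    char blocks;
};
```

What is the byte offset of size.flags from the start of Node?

4

Slot: 0..1  src  (1B, 1-aligned); 1..4  -- padding (3B); 4..8  flags  (4B, 4-aligned); 8..12  ack  (4B, 4-aligned); sizeof = 12, alignof = 4
0..12  size  (12B, 4-aligned)
within Slot: flags at 4
0 + 4 = 4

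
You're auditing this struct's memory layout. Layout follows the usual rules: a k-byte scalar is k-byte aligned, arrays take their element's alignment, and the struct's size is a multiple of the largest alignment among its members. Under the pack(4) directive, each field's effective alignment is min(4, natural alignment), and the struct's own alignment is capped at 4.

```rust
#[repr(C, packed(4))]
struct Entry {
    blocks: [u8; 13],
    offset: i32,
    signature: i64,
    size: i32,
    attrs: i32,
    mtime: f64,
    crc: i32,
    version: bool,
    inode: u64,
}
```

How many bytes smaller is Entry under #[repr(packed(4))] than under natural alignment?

natural layout:
  blocks at 0 (size 13, align 1) → ends 13
  pad 3 to align 4 for offset
  offset at 16 (size 4, align 4) → ends 20
  pad 4 to align 8 for signature
  signature at 24 (size 8, align 8) → ends 32
  size at 32 (size 4, align 4) → ends 36
  attrs at 36 (size 4, align 4) → ends 40
  mtime at 40 (size 8, align 8) → ends 48
  crc at 48 (size 4, align 4) → ends 52
  version at 52 (size 1, align 1) → ends 53
  pad 3 to align 8 for inode
  inode at 56 (size 8, align 8) → ends 64
  total 64 bytes, alignment 8
packed(4) layout:
  blocks at 0 (size 13, align 1) → ends 13
  pad 3 to align 4 for offset
  offset at 16 (size 4, align 4) → ends 20
  signature at 20 (size 8, align 4) → ends 28
  size at 28 (size 4, align 4) → ends 32
  attrs at 32 (size 4, align 4) → ends 36
  mtime at 36 (size 8, align 4) → ends 44
  crc at 44 (size 4, align 4) → ends 48
  version at 48 (size 1, align 1) → ends 49
  pad 3 to align 4 for inode
  inode at 52 (size 8, align 4) → ends 60
  total 60 bytes, alignment 4
64 − 60 = 4

4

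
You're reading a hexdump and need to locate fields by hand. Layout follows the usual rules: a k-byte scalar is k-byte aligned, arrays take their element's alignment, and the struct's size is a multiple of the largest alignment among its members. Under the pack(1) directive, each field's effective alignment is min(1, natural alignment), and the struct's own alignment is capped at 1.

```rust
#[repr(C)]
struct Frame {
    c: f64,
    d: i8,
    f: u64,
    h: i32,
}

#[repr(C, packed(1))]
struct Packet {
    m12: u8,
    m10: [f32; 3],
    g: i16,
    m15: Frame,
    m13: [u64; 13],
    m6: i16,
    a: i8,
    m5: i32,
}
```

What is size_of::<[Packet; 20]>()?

Frame: 0..8  c  (8B, 8-aligned); 8..9  d  (1B, 1-aligned); 9..16  -- padding (7B); 16..24  f  (8B, 8-aligned); 24..28  h  (4B, 4-aligned); 28..32  -- tail padding (4B); sizeof = 32, alignof = 8
0..1  m12  (1B, 1-aligned)
1..13  m10  (12B, 1-aligned)
13..15  g  (2B, 1-aligned)
15..47  m15  (32B, 1-aligned)
47..151  m13  (104B, 1-aligned)
151..153  m6  (2B, 1-aligned)
153..154  a  (1B, 1-aligned)
154..158  m5  (4B, 1-aligned)
sizeof = 158, alignof = 1
array of 20: 20 × 158 = 3160

3160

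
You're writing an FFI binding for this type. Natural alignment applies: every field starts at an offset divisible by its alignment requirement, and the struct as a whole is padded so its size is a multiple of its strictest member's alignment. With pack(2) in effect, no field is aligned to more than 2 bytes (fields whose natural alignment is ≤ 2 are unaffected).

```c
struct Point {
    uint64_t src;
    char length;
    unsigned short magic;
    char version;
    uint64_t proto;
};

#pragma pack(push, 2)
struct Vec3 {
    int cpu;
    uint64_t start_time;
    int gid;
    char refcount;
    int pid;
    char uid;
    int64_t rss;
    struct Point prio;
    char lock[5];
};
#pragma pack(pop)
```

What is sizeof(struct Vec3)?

62 bytes

Point: src at 0 (size 8, align 8) → ends 8; length at 8 (size 1, align 1) → ends 9; pad 1 to align 2 for magic; magic at 10 (size 2, align 2) → ends 12; version at 12 (size 1, align 1) → ends 13; pad 3 to align 8 for proto; proto at 16 (size 8, align 8) → ends 24; total 24 bytes, alignment 8
cpu at 0 (size 4, align 2) → ends 4
start_time at 4 (size 8, align 2) → ends 12
gid at 12 (size 4, align 2) → ends 16
refcount at 16 (size 1, align 1) → ends 17
pad 1 to align 2 for pid
pid at 18 (size 4, align 2) → ends 22
uid at 22 (size 1, align 1) → ends 23
pad 1 to align 2 for rss
rss at 24 (size 8, align 2) → ends 32
prio at 32 (size 24, align 2) → ends 56
lock at 56 (size 5, align 1) → ends 61
tail pad 1 to reach multiple of 2
total 62 bytes, alignment 2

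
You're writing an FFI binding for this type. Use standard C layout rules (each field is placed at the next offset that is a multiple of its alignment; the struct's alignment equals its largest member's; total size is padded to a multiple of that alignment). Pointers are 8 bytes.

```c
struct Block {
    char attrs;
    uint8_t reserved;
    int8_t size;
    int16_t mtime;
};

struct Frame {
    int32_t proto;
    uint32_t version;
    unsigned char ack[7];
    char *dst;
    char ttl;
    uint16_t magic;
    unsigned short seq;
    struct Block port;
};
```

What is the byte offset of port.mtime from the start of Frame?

34

Block: @0: attrs [1B, align 1] → 1; @1: reserved [1B, align 1] → 2; @2: size [1B, align 1] → 3; +1 pad (align 2); @4: mtime [2B, align 2] → 6; size 6, align 2
@0: proto [4B, align 4] → 4
@4: version [4B, align 4] → 8
@8: ack [7B, align 1] → 15
+1 pad (align 8)
@16: dst [8B, align 8] → 24
@24: ttl [1B, align 1] → 25
+1 pad (align 2)
@26: magic [2B, align 2] → 28
@28: seq [2B, align 2] → 30
@30: port [6B, align 2] → 36
within Block: mtime at 4
30 + 4 = 34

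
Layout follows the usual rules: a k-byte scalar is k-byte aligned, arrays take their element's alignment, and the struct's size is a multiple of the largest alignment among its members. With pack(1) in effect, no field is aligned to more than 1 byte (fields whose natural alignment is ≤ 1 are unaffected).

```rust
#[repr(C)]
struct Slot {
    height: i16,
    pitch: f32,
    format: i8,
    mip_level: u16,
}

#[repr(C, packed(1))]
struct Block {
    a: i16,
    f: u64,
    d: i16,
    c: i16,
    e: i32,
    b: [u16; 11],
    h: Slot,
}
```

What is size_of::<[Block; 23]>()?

Slot: height at 0 (size 2, align 2) → ends 2; pad 2 to align 4 for pitch; pitch at 4 (size 4, align 4) → ends 8; format at 8 (size 1, align 1) → ends 9; pad 1 to align 2 for mip_level; mip_level at 10 (size 2, align 2) → ends 12; total 12 bytes, alignment 4
a at 0 (size 2, align 1) → ends 2
f at 2 (size 8, align 1) → ends 10
d at 10 (size 2, align 1) → ends 12
c at 12 (size 2, align 1) → ends 14
e at 14 (size 4, align 1) → ends 18
b at 18 (size 22, align 1) → ends 40
h at 40 (size 12, align 1) → ends 52
total 52 bytes, alignment 1
array of 23: 23 × 52 = 1196

1196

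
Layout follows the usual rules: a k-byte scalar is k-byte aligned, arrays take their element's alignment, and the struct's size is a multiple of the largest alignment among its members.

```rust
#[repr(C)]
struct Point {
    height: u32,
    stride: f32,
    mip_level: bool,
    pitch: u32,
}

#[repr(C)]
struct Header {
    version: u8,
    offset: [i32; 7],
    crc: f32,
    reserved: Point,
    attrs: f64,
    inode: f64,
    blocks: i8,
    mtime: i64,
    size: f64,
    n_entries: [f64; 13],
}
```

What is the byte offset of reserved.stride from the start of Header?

Point: @0: height [4B, align 4] → 4; @4: stride [4B, align 4] → 8; @8: mip_level [1B, align 1] → 9; +3 pad (align 4); @12: pitch [4B, align 4] → 16; size 16, align 4
@0: version [1B, align 1] → 1
+3 pad (align 4)
@4: offset [28B, align 4] → 32
@32: crc [4B, align 4] → 36
@36: reserved [16B, align 4] → 52
within Point: stride at 4
36 + 4 = 40

40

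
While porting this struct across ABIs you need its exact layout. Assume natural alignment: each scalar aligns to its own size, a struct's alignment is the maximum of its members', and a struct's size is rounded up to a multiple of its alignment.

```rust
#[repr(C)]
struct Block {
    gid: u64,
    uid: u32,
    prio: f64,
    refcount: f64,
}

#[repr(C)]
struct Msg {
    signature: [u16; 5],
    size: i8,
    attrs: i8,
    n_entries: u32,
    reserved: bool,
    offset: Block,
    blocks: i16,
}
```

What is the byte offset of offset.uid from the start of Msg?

32

Block: @0: gid [8B, align 8] → 8; @8: uid [4B, align 4] → 12; +4 pad (align 8); @16: prio [8B, align 8] → 24; @24: refcount [8B, align 8] → 32; size 32, align 8
@0: signature [10B, align 2] → 10
@10: size [1B, align 1] → 11
@11: attrs [1B, align 1] → 12
@12: n_entries [4B, align 4] → 16
@16: reserved [1B, align 1] → 17
+7 pad (align 8)
@24: offset [32B, align 8] → 56
within Block: uid at 8
24 + 8 = 32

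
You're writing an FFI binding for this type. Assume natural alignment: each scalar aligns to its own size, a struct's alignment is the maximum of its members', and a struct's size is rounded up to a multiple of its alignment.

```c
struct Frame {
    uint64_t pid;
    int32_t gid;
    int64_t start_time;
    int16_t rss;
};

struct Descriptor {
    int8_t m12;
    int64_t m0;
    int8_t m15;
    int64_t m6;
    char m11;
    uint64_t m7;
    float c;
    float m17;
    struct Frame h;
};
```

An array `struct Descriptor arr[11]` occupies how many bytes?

Frame: 0..8  pid  (8B, 8-aligned); 8..12  gid  (4B, 4-aligned); 12..16  -- padding (4B); 16..24  start_time  (8B, 8-aligned); 24..26  rss  (2B, 2-aligned); 26..32  -- tail padding (6B); sizeof = 32, alignof = 8
0..1  m12  (1B, 1-aligned)
1..8  -- padding (7B)
8..16  m0  (8B, 8-aligned)
16..17  m15  (1B, 1-aligned)
17..24  -- padding (7B)
24..32  m6  (8B, 8-aligned)
32..33  m11  (1B, 1-aligned)
33..40  -- padding (7B)
40..48  m7  (8B, 8-aligned)
48..52  c  (4B, 4-aligned)
52..56  m17  (4B, 4-aligned)
56..88  h  (32B, 8-aligned)
sizeof = 88, alignof = 8
array of 11: 11 × 88 = 968

968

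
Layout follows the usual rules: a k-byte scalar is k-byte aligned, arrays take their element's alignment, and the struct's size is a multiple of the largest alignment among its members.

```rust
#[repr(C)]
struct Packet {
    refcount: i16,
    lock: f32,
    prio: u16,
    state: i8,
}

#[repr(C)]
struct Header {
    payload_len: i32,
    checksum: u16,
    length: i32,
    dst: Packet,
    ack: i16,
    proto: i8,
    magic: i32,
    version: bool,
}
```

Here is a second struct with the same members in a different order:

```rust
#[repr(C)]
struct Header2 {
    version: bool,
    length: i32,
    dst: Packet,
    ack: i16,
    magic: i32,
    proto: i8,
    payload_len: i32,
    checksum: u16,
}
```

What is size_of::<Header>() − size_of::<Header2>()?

-4

Packet: refcount at 0 (size 2, align 2) → ends 2; pad 2 to align 4 for lock; lock at 4 (size 4, align 4) → ends 8; prio at 8 (size 2, align 2) → ends 10; state at 10 (size 1, align 1) → ends 11; tail pad 1 to reach multiple of 4; total 12 bytes, alignment 4
payload_len at 0 (size 4, align 4) → ends 4
checksum at 4 (size 2, align 2) → ends 6
pad 2 to align 4 for length
length at 8 (size 4, align 4) → ends 12
dst at 12 (size 12, align 4) → ends 24
ack at 24 (size 2, align 2) → ends 26
proto at 26 (size 1, align 1) → ends 27
pad 1 to align 4 for magic
magic at 28 (size 4, align 4) → ends 32
version at 32 (size 1, align 1) → ends 33
tail pad 3 to reach multiple of 4
total 36 bytes, alignment 4
— Header2 —
version at 0 (size 1, align 1) → ends 1
pad 3 to align 4 for length
length at 4 (size 4, align 4) → ends 8
dst at 8 (size 12, align 4) → ends 20
ack at 20 (size 2, align 2) → ends 22
pad 2 to align 4 for magic
magic at 24 (size 4, align 4) → ends 28
proto at 28 (size 1, align 1) → ends 29
pad 3 to align 4 for payload_len
payload_len at 32 (size 4, align 4) → ends 36
checksum at 36 (size 2, align 2) → ends 38
tail pad 2 to reach multiple of 4
total 40 bytes, alignment 4
36 − 40 = -4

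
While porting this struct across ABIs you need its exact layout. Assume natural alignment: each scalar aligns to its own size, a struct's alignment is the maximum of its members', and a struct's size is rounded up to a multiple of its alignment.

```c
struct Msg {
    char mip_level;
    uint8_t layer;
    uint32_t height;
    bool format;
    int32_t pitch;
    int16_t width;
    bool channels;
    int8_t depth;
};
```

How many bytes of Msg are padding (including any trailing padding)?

mip_level at 0 (size 1, align 1) → ends 1
layer at 1 (size 1, align 1) → ends 2
pad 2 to align 4 for height
height at 4 (size 4, align 4) → ends 8
format at 8 (size 1, align 1) → ends 9
pad 3 to align 4 for pitch
pitch at 12 (size 4, align 4) → ends 16
width at 16 (size 2, align 2) → ends 18
channels at 18 (size 1, align 1) → ends 19
depth at 19 (size 1, align 1) → ends 20
total 20 bytes, alignment 4
data bytes 15, size 20 → padding 5

5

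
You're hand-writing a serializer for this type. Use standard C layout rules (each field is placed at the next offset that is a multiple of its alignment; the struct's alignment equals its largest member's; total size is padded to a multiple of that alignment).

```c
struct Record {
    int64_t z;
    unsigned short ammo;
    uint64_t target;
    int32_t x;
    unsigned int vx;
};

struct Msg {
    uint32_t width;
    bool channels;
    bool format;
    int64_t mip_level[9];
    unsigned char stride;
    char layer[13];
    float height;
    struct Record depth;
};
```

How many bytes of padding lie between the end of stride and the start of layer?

Record: z at 0 (size 8, align 8) → ends 8; ammo at 8 (size 2, align 2) → ends 10; pad 6 to align 8 for target; target at 16 (size 8, align 8) → ends 24; x at 24 (size 4, align 4) → ends 28; vx at 28 (size 4, align 4) → ends 32; total 32 bytes, alignment 8
width at 0 (size 4, align 4) → ends 4
channels at 4 (size 1, align 1) → ends 5
format at 5 (size 1, align 1) → ends 6
pad 2 to align 8 for mip_level
mip_level at 8 (size 72, align 8) → ends 80
stride at 80 (size 1, align 1) → ends 81
layer at 81 (size 13, align 1) → ends 94

0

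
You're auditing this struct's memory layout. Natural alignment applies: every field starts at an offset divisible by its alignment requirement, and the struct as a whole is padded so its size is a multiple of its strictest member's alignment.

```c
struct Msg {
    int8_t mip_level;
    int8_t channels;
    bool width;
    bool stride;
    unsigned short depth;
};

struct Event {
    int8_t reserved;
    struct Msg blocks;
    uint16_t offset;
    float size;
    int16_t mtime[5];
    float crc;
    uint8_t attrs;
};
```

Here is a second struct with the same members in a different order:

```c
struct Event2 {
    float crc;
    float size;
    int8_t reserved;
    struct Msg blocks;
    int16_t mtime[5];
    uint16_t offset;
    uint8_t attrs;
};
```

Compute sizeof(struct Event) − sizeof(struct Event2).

4

Msg: @0: mip_level [1B, align 1] → 1; @1: channels [1B, align 1] → 2; @2: width [1B, align 1] → 3; @3: stride [1B, align 1] → 4; @4: depth [2B, align 2] → 6; size 6, align 2
@0: reserved [1B, align 1] → 1
+1 pad (align 2)
@2: blocks [6B, align 2] → 8
@8: offset [2B, align 2] → 10
+2 pad (align 4)
@12: size [4B, align 4] → 16
@16: mtime [10B, align 2] → 26
+2 pad (align 4)
@28: crc [4B, align 4] → 32
@32: attrs [1B, align 1] → 33
+3 tail pad (align 4)
size 36, align 4
— Event2 —
@0: crc [4B, align 4] → 4
@4: size [4B, align 4] → 8
@8: reserved [1B, align 1] → 9
+1 pad (align 2)
@10: blocks [6B, align 2] → 16
@16: mtime [10B, align 2] → 26
@26: offset [2B, align 2] → 28
@28: attrs [1B, align 1] → 29
+3 tail pad (align 4)
size 32, align 4
36 − 32 = 4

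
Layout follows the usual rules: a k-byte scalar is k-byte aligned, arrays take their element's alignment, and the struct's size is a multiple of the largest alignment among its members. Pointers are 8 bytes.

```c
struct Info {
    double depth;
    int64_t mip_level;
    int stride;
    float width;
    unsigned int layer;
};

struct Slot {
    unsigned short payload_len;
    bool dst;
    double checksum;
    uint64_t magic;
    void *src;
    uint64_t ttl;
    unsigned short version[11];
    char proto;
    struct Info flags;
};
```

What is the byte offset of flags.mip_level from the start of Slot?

Info: @0: depth [8B, align 8] → 8; @8: mip_level [8B, align 8] → 16; @16: stride [4B, align 4] → 20; @20: width [4B, align 4] → 24; @24: layer [4B, align 4] → 28; +4 tail pad (align 8); size 32, align 8
@0: payload_len [2B, align 2] → 2
@2: dst [1B, align 1] → 3
+5 pad (align 8)
@8: checksum [8B, align 8] → 16
@16: magic [8B, align 8] → 24
@24: src [8B, align 8] → 32
@32: ttl [8B, align 8] → 40
@40: version [22B, align 2] → 62
@62: proto [1B, align 1] → 63
+1 pad (align 8)
@64: flags [32B, align 8] → 96
within Info: mip_level at 8
64 + 8 = 72

72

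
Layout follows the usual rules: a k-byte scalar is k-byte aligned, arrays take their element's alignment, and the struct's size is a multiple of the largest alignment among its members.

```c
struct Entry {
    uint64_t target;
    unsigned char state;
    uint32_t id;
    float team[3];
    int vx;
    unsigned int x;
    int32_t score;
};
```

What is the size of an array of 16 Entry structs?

640

@0: target [8B, align 8] → 8
@8: state [1B, align 1] → 9
+3 pad (align 4)
@12: id [4B, align 4] → 16
@16: team [12B, align 4] → 28
@28: vx [4B, align 4] → 32
@32: x [4B, align 4] → 36
@36: score [4B, align 4] → 40
size 40, align 8
array of 16: 16 × 40 = 640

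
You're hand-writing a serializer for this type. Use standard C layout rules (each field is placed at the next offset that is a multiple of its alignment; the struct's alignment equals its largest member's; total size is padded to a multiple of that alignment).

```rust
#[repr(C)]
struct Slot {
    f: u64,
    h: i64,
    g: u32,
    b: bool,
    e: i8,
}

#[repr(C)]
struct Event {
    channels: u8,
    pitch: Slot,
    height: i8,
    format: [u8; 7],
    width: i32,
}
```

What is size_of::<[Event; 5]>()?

Slot: f at 0 (size 8, align 8) → ends 8; h at 8 (size 8, align 8) → ends 16; g at 16 (size 4, align 4) → ends 20; b at 20 (size 1, align 1) → ends 21; e at 21 (size 1, align 1) → ends 22; tail pad 2 to reach multiple of 8; total 24 bytes, alignment 8
channels at 0 (size 1, align 1) → ends 1
pad 7 to align 8 for pitch
pitch at 8 (size 24, align 8) → ends 32
height at 32 (size 1, align 1) → ends 33
format at 33 (size 7, align 1) → ends 40
width at 40 (size 4, align 4) → ends 44
tail pad 4 to reach multiple of 8
total 48 bytes, alignment 8
array of 5: 5 × 48 = 240

240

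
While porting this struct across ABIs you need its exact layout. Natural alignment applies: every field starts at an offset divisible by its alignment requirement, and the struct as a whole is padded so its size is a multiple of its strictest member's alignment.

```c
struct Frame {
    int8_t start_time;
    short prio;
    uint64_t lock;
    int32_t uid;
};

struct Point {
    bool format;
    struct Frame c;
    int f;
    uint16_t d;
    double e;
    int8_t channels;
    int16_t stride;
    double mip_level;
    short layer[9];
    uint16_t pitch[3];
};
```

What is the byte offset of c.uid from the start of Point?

24

Frame: start_time at 0 (size 1, align 1) → ends 1; pad 1 to align 2 for prio; prio at 2 (size 2, align 2) → ends 4; pad 4 to align 8 for lock; lock at 8 (size 8, align 8) → ends 16; uid at 16 (size 4, align 4) → ends 20; tail pad 4 to reach multiple of 8; total 24 bytes, alignment 8
format at 0 (size 1, align 1) → ends 1
pad 7 to align 8 for c
c at 8 (size 24, align 8) → ends 32
within Frame: uid at 16
8 + 16 = 24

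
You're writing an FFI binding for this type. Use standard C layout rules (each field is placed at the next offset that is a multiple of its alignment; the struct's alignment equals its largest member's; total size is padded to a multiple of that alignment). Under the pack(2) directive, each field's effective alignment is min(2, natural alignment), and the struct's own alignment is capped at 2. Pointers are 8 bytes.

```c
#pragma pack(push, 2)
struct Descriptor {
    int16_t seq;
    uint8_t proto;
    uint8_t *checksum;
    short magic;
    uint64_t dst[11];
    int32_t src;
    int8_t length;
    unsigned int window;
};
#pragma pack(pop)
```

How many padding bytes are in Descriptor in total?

2

seq at 0 (size 2, align 2) → ends 2
proto at 2 (size 1, align 1) → ends 3
pad 1 to align 2 for checksum
checksum at 4 (size 8, align 2) → ends 12
magic at 12 (size 2, align 2) → ends 14
dst at 14 (size 88, align 2) → ends 102
src at 102 (size 4, align 2) → ends 106
length at 106 (size 1, align 1) → ends 107
pad 1 to align 2 for window
window at 108 (size 4, align 2) → ends 112
total 112 bytes, alignment 2
data bytes 110, size 112 → padding 2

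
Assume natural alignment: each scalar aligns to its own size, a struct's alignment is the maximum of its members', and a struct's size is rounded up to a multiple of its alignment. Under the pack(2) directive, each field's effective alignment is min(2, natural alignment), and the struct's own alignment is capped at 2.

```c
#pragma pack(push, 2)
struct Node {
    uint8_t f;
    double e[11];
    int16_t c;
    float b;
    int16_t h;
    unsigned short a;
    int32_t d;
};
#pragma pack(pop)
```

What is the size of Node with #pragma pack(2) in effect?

0..1  f  (1B, 1-aligned)
1..2  -- padding (1B)
2..90  e  (88B, 2-aligned)
90..92  c  (2B, 2-aligned)
92..96  b  (4B, 2-aligned)
96..98  h  (2B, 2-aligned)
98..100  a  (2B, 2-aligned)
100..104  d  (4B, 2-aligned)
sizeof = 104, alignof = 2

104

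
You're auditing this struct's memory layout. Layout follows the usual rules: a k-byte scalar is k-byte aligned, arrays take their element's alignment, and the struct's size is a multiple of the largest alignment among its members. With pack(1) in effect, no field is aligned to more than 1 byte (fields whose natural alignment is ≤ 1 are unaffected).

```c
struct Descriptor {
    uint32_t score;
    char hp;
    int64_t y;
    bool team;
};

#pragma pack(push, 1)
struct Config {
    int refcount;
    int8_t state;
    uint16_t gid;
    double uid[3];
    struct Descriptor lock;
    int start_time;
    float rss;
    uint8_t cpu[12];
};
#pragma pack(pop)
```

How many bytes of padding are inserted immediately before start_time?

Descriptor: 0..4  score  (4B, 4-aligned); 4..5  hp  (1B, 1-aligned); 5..8  -- padding (3B); 8..16  y  (8B, 8-aligned); 16..17  team  (1B, 1-aligned); 17..24  -- tail padding (7B); sizeof = 24, alignof = 8
0..4  refcount  (4B, 1-aligned)
4..5  state  (1B, 1-aligned)
5..7  gid  (2B, 1-aligned)
7..31  uid  (24B, 1-aligned)
31..55  lock  (24B, 1-aligned)
55..59  start_time  (4B, 1-aligned)

0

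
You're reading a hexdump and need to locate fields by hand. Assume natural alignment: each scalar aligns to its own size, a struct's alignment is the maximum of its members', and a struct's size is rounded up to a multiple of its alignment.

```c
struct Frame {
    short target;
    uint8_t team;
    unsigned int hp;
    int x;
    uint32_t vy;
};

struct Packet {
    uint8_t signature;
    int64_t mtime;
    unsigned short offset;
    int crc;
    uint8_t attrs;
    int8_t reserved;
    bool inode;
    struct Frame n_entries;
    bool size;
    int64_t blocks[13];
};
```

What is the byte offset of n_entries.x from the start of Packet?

Frame: 0..2  target  (2B, 2-aligned); 2..3  team  (1B, 1-aligned); 3..4  -- padding (1B); 4..8  hp  (4B, 4-aligned); 8..12  x  (4B, 4-aligned); 12..16  vy  (4B, 4-aligned); sizeof = 16, alignof = 4
0..1  signature  (1B, 1-aligned)
1..8  -- padding (7B)
8..16  mtime  (8B, 8-aligned)
16..18  offset  (2B, 2-aligned)
18..20  -- padding (2B)
20..24  crc  (4B, 4-aligned)
24..25  attrs  (1B, 1-aligned)
25..26  reserved  (1B, 1-aligned)
26..27  inode  (1B, 1-aligned)
27..28  -- padding (1B)
28..44  n_entries  (16B, 4-aligned)
within Frame: x at 8
28 + 8 = 36

36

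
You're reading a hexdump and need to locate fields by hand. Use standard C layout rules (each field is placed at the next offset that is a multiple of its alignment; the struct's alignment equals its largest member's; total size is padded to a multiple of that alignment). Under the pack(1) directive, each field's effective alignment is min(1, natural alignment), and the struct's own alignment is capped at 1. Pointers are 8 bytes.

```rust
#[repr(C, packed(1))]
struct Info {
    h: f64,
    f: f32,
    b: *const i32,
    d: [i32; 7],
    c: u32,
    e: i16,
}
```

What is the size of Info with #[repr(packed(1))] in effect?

0..8  h  (8B, 1-aligned)
8..12  f  (4B, 1-aligned)
12..20  b  (8B, 1-aligned)
20..48  d  (28B, 1-aligned)
48..52  c  (4B, 1-aligned)
52..54  e  (2B, 1-aligned)
sizeof = 54, alignof = 1

54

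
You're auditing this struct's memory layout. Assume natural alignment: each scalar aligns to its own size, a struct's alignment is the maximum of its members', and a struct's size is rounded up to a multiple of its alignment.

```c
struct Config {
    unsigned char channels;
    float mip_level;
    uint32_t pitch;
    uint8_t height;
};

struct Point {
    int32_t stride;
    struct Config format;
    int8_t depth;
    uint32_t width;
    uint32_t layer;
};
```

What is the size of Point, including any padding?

Config: channels at 0 (size 1, align 1) → ends 1; pad 3 to align 4 for mip_level; mip_level at 4 (size 4, align 4) → ends 8; pitch at 8 (size 4, align 4) → ends 12; height at 12 (size 1, align 1) → ends 13; tail pad 3 to reach multiple of 4; total 16 bytes, alignment 4
stride at 0 (size 4, align 4) → ends 4
format at 4 (size 16, align 4) → ends 20
depth at 20 (size 1, align 1) → ends 21
pad 3 to align 4 for width
width at 24 (size 4, align 4) → ends 28
layer at 28 (size 4, align 4) → ends 32
total 32 bytes, alignment 4

32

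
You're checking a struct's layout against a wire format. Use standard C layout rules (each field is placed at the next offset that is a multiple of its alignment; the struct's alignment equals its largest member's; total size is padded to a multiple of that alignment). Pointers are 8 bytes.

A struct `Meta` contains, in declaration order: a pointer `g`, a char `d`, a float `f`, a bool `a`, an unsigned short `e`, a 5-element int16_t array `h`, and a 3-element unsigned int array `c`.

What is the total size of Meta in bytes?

48 bytes

g at 0 (size 8, align 8) → ends 8
d at 8 (size 1, align 1) → ends 9
pad 3 to align 4 for f
f at 12 (size 4, align 4) → ends 16
a at 16 (size 1, align 1) → ends 17
pad 1 to align 2 for e
e at 18 (size 2, align 2) → ends 20
h at 20 (size 10, align 2) → ends 30
pad 2 to align 4 for c
c at 32 (size 12, align 4) → ends 44
tail pad 4 to reach multiple of 8
total 48 bytes, alignment 8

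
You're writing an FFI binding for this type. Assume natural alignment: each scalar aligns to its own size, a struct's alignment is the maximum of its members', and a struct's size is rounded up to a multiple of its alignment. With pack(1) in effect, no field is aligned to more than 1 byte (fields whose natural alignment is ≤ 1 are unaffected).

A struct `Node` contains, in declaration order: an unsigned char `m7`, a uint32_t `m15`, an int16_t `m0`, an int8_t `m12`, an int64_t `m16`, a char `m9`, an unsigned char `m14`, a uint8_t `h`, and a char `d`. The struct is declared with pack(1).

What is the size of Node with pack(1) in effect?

20

@0: m7 [1B, align 1] → 1
@1: m15 [4B, align 1] → 5
@5: m0 [2B, align 1] → 7
@7: m12 [1B, align 1] → 8
@8: m16 [8B, align 1] → 16
@16: m9 [1B, align 1] → 17
@17: m14 [1B, align 1] → 18
@18: h [1B, align 1] → 19
@19: d [1B, align 1] → 20
size 20, align 1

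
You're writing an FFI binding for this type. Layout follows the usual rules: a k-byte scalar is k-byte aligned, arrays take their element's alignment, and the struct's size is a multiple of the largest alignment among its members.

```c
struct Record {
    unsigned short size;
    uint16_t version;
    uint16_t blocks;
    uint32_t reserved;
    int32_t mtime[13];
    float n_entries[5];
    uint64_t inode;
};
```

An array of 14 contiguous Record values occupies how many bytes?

@0: size [2B, align 2] → 2
@2: version [2B, align 2] → 4
@4: blocks [2B, align 2] → 6
+2 pad (align 4)
@8: reserved [4B, align 4] → 12
@12: mtime [52B, align 4] → 64
@64: n_entries [20B, align 4] → 84
+4 pad (align 8)
@88: inode [8B, align 8] → 96
size 96, align 8
array of 14: 14 × 96 = 1344

1344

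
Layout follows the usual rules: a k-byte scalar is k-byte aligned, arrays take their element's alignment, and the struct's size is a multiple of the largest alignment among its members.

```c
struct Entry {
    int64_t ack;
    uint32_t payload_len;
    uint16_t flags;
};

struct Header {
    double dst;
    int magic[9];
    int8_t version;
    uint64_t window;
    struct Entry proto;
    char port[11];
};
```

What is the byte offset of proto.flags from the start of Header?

Entry: ack at 0 (size 8, align 8) → ends 8; payload_len at 8 (size 4, align 4) → ends 12; flags at 12 (size 2, align 2) → ends 14; tail pad 2 to reach multiple of 8; total 16 bytes, alignment 8
dst at 0 (size 8, align 8) → ends 8
magic at 8 (size 36, align 4) → ends 44
version at 44 (size 1, align 1) → ends 45
pad 3 to align 8 for window
window at 48 (size 8, align 8) → ends 56
proto at 56 (size 16, align 8) → ends 72
within Entry: flags at 12
56 + 12 = 68

68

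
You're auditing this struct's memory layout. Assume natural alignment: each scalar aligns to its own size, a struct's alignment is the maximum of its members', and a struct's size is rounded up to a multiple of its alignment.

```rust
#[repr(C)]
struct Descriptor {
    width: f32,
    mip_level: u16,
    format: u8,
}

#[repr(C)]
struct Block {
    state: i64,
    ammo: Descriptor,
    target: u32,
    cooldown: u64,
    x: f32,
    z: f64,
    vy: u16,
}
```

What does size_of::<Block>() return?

56

Descriptor: @0: width [4B, align 4] → 4; @4: mip_level [2B, align 2] → 6; @6: format [1B, align 1] → 7; +1 tail pad (align 4); size 8, align 4
@0: state [8B, align 8] → 8
@8: ammo [8B, align 4] → 16
@16: target [4B, align 4] → 20
+4 pad (align 8)
@24: cooldown [8B, align 8] → 32
@32: x [4B, align 4] → 36
+4 pad (align 8)
@40: z [8B, align 8] → 48
@48: vy [2B, align 2] → 50
+6 tail pad (align 8)
size 56, align 8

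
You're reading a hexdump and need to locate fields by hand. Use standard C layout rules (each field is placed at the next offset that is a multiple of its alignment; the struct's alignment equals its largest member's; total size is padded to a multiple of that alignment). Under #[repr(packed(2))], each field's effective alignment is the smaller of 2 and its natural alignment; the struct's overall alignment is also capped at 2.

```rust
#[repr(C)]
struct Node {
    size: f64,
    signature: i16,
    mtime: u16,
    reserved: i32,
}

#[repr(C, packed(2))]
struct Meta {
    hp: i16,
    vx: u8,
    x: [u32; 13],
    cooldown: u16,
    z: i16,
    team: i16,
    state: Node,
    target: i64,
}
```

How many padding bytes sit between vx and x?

Node: @0: size [8B, align 8] → 8; @8: signature [2B, align 2] → 10; @10: mtime [2B, align 2] → 12; @12: reserved [4B, align 4] → 16; size 16, align 8
@0: hp [2B, align 2] → 2
@2: vx [1B, align 1] → 3
+1 pad (align 2)
@4: x [52B, align 2] → 56

1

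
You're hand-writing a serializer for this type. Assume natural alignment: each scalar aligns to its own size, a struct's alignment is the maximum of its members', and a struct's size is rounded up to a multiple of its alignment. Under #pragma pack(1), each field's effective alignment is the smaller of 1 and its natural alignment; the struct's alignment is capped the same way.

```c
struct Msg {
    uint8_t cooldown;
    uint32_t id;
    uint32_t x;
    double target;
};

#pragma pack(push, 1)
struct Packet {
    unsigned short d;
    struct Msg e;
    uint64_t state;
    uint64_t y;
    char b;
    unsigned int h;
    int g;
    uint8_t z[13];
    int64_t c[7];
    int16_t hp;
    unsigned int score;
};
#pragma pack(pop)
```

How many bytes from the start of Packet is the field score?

Msg: 0..1  cooldown  (1B, 1-aligned); 1..4  -- padding (3B); 4..8  id  (4B, 4-aligned); 8..12  x  (4B, 4-aligned); 12..16  -- padding (4B); 16..24  target  (8B, 8-aligned); sizeof = 24, alignof = 8
0..2  d  (2B, 1-aligned)
2..26  e  (24B, 1-aligned)
26..34  state  (8B, 1-aligned)
34..42  y  (8B, 1-aligned)
42..43  b  (1B, 1-aligned)
43..47  h  (4B, 1-aligned)
47..51  g  (4B, 1-aligned)
51..64  z  (13B, 1-aligned)
64..120  c  (56B, 1-aligned)
120..122  hp  (2B, 1-aligned)
122..126  score  (4B, 1-aligned)

122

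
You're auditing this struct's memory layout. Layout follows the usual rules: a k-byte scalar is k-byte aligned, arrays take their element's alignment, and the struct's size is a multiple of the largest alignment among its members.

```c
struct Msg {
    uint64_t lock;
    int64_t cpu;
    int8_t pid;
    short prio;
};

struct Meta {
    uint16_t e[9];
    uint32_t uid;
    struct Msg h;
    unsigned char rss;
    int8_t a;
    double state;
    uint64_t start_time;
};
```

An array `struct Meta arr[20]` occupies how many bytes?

1440

Msg: 0..8  lock  (8B, 8-aligned); 8..16  cpu  (8B, 8-aligned); 16..17  pid  (1B, 1-aligned); 17..18  -- padding (1B); 18..20  prio  (2B, 2-aligned); 20..24  -- tail padding (4B); sizeof = 24, alignof = 8
0..18  e  (18B, 2-aligned)
18..20  -- padding (2B)
20..24  uid  (4B, 4-aligned)
24..48  h  (24B, 8-aligned)
48..49  rss  (1B, 1-aligned)
49..50  a  (1B, 1-aligned)
50..56  -- padding (6B)
56..64  state  (8B, 8-aligned)
64..72  start_time  (8B, 8-aligned)
sizeof = 72, alignof = 8
array of 20: 20 × 72 = 1440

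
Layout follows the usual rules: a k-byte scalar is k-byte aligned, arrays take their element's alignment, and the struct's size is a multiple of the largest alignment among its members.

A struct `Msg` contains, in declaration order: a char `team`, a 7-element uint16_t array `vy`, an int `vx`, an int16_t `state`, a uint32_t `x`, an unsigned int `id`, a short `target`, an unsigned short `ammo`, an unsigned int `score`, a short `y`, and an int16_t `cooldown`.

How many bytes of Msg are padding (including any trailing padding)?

3

team at 0 (size 1, align 1) → ends 1
pad 1 to align 2 for vy
vy at 2 (size 14, align 2) → ends 16
vx at 16 (size 4, align 4) → ends 20
state at 20 (size 2, align 2) → ends 22
pad 2 to align 4 for x
x at 24 (size 4, align 4) → ends 28
id at 28 (size 4, align 4) → ends 32
target at 32 (size 2, align 2) → ends 34
ammo at 34 (size 2, align 2) → ends 36
score at 36 (size 4, align 4) → ends 40
y at 40 (size 2, align 2) → ends 42
cooldown at 42 (size 2, align 2) → ends 44
total 44 bytes, alignment 4
data bytes 41, size 44 → padding 3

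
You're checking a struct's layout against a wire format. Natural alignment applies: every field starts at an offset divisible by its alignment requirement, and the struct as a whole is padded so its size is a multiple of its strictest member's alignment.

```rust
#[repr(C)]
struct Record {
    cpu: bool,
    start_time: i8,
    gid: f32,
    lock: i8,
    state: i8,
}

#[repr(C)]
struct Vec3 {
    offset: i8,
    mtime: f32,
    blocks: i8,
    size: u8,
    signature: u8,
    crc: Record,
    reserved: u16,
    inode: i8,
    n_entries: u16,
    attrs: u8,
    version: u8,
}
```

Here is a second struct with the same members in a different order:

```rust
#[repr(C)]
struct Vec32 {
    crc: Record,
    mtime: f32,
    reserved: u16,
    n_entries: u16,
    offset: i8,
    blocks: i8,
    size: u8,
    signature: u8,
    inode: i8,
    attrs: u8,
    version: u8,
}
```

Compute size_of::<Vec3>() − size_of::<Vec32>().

Record: @0: cpu [1B, align 1] → 1; @1: start_time [1B, align 1] → 2; +2 pad (align 4); @4: gid [4B, align 4] → 8; @8: lock [1B, align 1] → 9; @9: state [1B, align 1] → 10; +2 tail pad (align 4); size 12, align 4
@0: offset [1B, align 1] → 1
+3 pad (align 4)
@4: mtime [4B, align 4] → 8
@8: blocks [1B, align 1] → 9
@9: size [1B, align 1] → 10
@10: signature [1B, align 1] → 11
+1 pad (align 4)
@12: crc [12B, align 4] → 24
@24: reserved [2B, align 2] → 26
@26: inode [1B, align 1] → 27
+1 pad (align 2)
@28: n_entries [2B, align 2] → 30
@30: attrs [1B, align 1] → 31
@31: version [1B, align 1] → 32
size 32, align 4
— Vec32 —
@0: crc [12B, align 4] → 12
@12: mtime [4B, align 4] → 16
@16: reserved [2B, align 2] → 18
@18: n_entries [2B, align 2] → 20
@20: offset [1B, align 1] → 21
@21: blocks [1B, align 1] → 22
@22: size [1B, align 1] → 23
@23: signature [1B, align 1] → 24
@24: inode [1B, align 1] → 25
@25: attrs [1B, align 1] → 26
@26: version [1B, align 1] → 27
+1 tail pad (align 4)
size 28, align 4
32 − 28 = 4

4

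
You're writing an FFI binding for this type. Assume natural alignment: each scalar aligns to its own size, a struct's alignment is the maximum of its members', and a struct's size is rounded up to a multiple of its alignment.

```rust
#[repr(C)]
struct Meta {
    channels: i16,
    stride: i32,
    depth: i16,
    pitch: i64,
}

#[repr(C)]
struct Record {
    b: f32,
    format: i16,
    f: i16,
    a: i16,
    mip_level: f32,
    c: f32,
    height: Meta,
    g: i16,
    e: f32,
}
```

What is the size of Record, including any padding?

56 bytes

Meta: 0..2  channels  (2B, 2-aligned); 2..4  -- padding (2B); 4..8  stride  (4B, 4-aligned); 8..10  depth  (2B, 2-aligned); 10..16  -- padding (6B); 16..24  pitch  (8B, 8-aligned); sizeof = 24, alignof = 8
0..4  b  (4B, 4-aligned)
4..6  format  (2B, 2-aligned)
6..8  f  (2B, 2-aligned)
8..10  a  (2B, 2-aligned)
10..12  -- padding (2B)
12..16  mip_level  (4B, 4-aligned)
16..20  c  (4B, 4-aligned)
20..24  -- padding (4B)
24..48  height  (24B, 8-aligned)
48..50  g  (2B, 2-aligned)
50..52  -- padding (2B)
52..56  e  (4B, 4-aligned)
sizeof = 56, alignof = 8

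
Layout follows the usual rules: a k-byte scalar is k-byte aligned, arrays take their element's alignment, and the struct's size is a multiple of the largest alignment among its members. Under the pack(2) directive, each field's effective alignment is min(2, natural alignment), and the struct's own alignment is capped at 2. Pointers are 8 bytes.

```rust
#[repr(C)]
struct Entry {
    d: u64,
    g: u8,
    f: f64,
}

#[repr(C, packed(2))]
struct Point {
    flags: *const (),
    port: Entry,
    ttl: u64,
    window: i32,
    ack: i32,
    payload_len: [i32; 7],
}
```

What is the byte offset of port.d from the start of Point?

8

Entry: d at 0 (size 8, align 8) → ends 8; g at 8 (size 1, align 1) → ends 9; pad 7 to align 8 for f; f at 16 (size 8, align 8) → ends 24; total 24 bytes, alignment 8
flags at 0 (size 8, align 2) → ends 8
port at 8 (size 24, align 2) → ends 32
within Entry: d at 0
8 + 0 = 8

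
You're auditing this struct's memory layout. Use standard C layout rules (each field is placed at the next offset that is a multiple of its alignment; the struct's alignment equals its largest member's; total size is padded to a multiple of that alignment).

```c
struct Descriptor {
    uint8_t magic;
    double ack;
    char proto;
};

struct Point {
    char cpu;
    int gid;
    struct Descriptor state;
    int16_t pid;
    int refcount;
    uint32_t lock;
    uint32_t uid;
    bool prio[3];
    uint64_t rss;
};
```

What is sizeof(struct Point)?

Descriptor: 0..1  magic  (1B, 1-aligned); 1..8  -- padding (7B); 8..16  ack  (8B, 8-aligned); 16..17  proto  (1B, 1-aligned); 17..24  -- tail padding (7B); sizeof = 24, alignof = 8
0..1  cpu  (1B, 1-aligned)
1..4  -- padding (3B)
4..8  gid  (4B, 4-aligned)
8..32  state  (24B, 8-aligned)
32..34  pid  (2B, 2-aligned)
34..36  -- padding (2B)
36..40  refcount  (4B, 4-aligned)
40..44  lock  (4B, 4-aligned)
44..48  uid  (4B, 4-aligned)
48..51  prio  (3B, 1-aligned)
51..56  -- padding (5B)
56..64  rss  (8B, 8-aligned)
sizeof = 64, alignof = 8

64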